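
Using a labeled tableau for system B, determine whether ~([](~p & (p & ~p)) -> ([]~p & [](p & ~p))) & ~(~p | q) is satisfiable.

1. ~([](~p & (p & ~p)) -> ([]~p & [](p & ~p))) & ~(~p | q), u
2. ~([](~p & (p & ~p)) -> ([]~p & [](p & ~p))), u
3. ~(~p | q), u
4. [](~p & (p & ~p)), u
5. ~([]~p & [](p & ~p)), u
6. p, u
7. ~q, u
8. ~p & (p & ~p), u
9. ~p, u
10. p & ~p, u
Accessibility: uRu
Branch closes: p and ~p both at u.
Every branch closes; the branch above is one of them.

No, unsatisfiable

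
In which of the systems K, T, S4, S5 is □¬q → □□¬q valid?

S4, S5

T-tableau for the negation ¬(□¬q → □□¬q):
1. ¬(□¬q → □□¬q), 0
2. □¬q, 0
3. ¬□□¬q, 0
4. ¬q, 0
5. ¬□¬q, 1
6. ¬q, 1
7. q, 2
Accessibility: 0R0, 0R1, 1R1, 1R2, 2R2
Complete open branch: countermodel on a T-frame, so not valid in T, nor in K (the same frame is also a K-frame).
S4-tableau for the negation ¬(□¬q → □□¬q):
1. ¬(□¬q → □□¬q), 0
2. □¬q, 0
3. ¬□□¬q, 0
4. ¬q, 0
5. ¬□¬q, 1
6. ¬q, 1
7. q, 2
8. ¬q, 2
Accessibility: 0R0, 0R1, 0R2, 1R1, 1R2, 2R2
Branch closes: q and ¬q both at 2.
Every branch closes (one shown): valid in S4, hence also in S5 (every theorem of S4 is a theorem of S5).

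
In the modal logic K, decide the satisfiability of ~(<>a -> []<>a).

1. ~(<>a -> []<>a), w0
2. <>a, w0
3. ~[]<>a, w0
4. a, w1
5. ~<>a, w2
Accessibility: w0Rw1, w0Rw2

Satisfiable (open branch found)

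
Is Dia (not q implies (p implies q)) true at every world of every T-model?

Not valid

Tableau for the negation not Dia (not q implies (p implies q)):
1. not Dia (not q implies (p implies q)), 0
2. not (not q implies (p implies q)), 0
3. not q, 0
4. not (p implies q), 0
5. p, 0
Accessibility: 0R0
The negation has an open branch (countermodel exists).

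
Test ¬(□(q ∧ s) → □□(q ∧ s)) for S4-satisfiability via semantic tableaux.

Unsatisfiable

1. ¬(□(q ∧ s) → □□(q ∧ s)), w0
2. □(q ∧ s), w0
3. ¬□□(q ∧ s), w0
4. q ∧ s, w0
5. q, w0
6. s, w0
7. ¬□(q ∧ s), w1
8. q ∧ s, w1
9. q, w1
10. s, w1
11. ¬(q ∧ s), w2
12. q ∧ s, w2
13. q, w2
14. s, w2
15. ¬s, w2
Accessibility: w0Rw0, w0Rw1, w0Rw2, w1Rw1, w1Rw2, w2Rw2
Branch closes: s and ¬s both at w2.
All branches of the tableau close; one closing branch shown above.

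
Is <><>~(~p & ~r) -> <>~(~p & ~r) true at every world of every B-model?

Tableau for the negation ~(<><>~(~p & ~r) -> <>~(~p & ~r)):
1. ~(<><>~(~p & ~r) -> <>~(~p & ~r)), 0
2. <><>~(~p & ~r), 0
3. ~<>~(~p & ~r), 0
4. ~p & ~r, 0
5. ~p, 0
6. ~r, 0
7. <>~(~p & ~r), 1
8. ~p & ~r, 1
9. ~p, 1
10. ~r, 1
11. ~(~p & ~r), 2
12. r, 2
Accessibility: 0R0, 0R1, 1R0, 1R1, 1R2, 2R1, 2R2
The negation has an open branch (countermodel exists).

Not valid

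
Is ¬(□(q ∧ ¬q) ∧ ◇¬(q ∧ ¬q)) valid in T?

Valid in T

Tableau for the negation □(q ∧ ¬q) ∧ ◇¬(q ∧ ¬q):
1. □(q ∧ ¬q) ∧ ◇¬(q ∧ ¬q), w0
2. □(q ∧ ¬q), w0   [∧-rule on 1]
3. ◇¬(q ∧ ¬q), w0   [∧-rule on 1]
4. q ∧ ¬q, w0   [□-rule on 2 via w0Rw0]
5. q, w0   [∧-rule on 4]
6. ¬q, w0   [∧-rule on 4]
Accessibility: w0Rw0
Branch closes: q and ¬q both at w0.
Every branch of the negation's tableau closes; the branch above is one of them.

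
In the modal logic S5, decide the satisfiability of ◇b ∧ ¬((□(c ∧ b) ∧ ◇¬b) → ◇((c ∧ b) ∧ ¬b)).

1. ◇b ∧ ¬((□(c ∧ b) ∧ ◇¬b) → ◇((c ∧ b) ∧ ¬b)), u
2. ◇b, u
3. ¬((□(c ∧ b) ∧ ◇¬b) → ◇((c ∧ b) ∧ ¬b)), u
4. □(c ∧ b) ∧ ◇¬b, u
5. ¬◇((c ∧ b) ∧ ¬b), u
6. □(c ∧ b), u
7. ◇¬b, u
8. ¬((c ∧ b) ∧ ¬b), u
9. c ∧ b, u
10. c, u
11. b, u
12. b, v
13. ¬((c ∧ b) ∧ ¬b), v
14. c ∧ b, v
15. c, v
16. ¬b, w
17. ¬((c ∧ b) ∧ ¬b), w
18. c ∧ b, w
19. c, w
20. b, w
Accessibility: uRu, uRv, uRw, vRu, vRv, vRw, wRu, wRv, wRw
Branch closes: b and ¬b both at w.
All branches of the tableau close; one closing branch shown above.

Unsatisfiable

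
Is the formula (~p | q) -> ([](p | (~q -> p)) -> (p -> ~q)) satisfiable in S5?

Satisfiable (open branch found)

1. (~p | q) -> ([](p | (~q -> p)) -> (p -> ~q)), 0
2. [](p | (~q -> p)) -> (p -> ~q), 0
3. p -> ~q, 0
4. ~q, 0
Accessibility: 0R0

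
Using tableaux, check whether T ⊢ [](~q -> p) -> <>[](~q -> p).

Yes, valid

Tableau for the negation ~([](~q -> p) -> <>[](~q -> p)):
1. ~([](~q -> p) -> <>[](~q -> p)), w0
2. [](~q -> p), w0
3. ~<>[](~q -> p), w0
4. ~q -> p, w0
5. ~[](~q -> p), w0
6. p, w0
7. ~(~q -> p), w1
8. ~q, w1
9. ~p, w1
10. ~q -> p, w1
11. ~[](~q -> p), w1
12. p, w1
Accessibility: w0Rw0, w0Rw1, w1Rw1
Branch closes: p and ~p both at w1.
All branches of the negation close; one closing branch shown above.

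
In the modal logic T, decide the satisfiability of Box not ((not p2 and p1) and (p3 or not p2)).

1. Box not ((not p2 and p1) and (p3 or not p2)), 0
2. not ((not p2 and p1) and (p3 or not p2)), 0
3. not (p3 or not p2), 0
4. not p3, 0
5. p2, 0
Accessibility: 0R0

Yes, satisfiable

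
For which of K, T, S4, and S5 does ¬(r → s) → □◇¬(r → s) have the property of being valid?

S5

S5-tableau for the negation ¬(¬(r → s) → □◇¬(r → s)):
1. ¬(¬(r → s) → □◇¬(r → s)), w0
2. ¬(r → s), w0   [¬→-rule on 1]
3. ¬□◇¬(r → s), w0   [¬→-rule on 1]
4. r, w0   [¬→-rule on 2]
5. ¬s, w0   [¬→-rule on 2]
6. ¬◇¬(r → s), w1   [¬□-rule on 3: fresh world w1, w0Rw1]
7. r → s, w0   [¬◇-rule on 6 via w1Rw0]
8. r → s, w1   [¬◇-rule on 6 via w1Rw1]
9. s, w0   [→-rule on 7 (branches; this branch)]
Accessibility: w0Rw0, w0Rw1, w1Rw0, w1Rw1
Branch closes: s and ¬s both at w0.
Every branch closes (one shown): valid in S5.
S4-tableau for the negation ¬(¬(r → s) → □◇¬(r → s)):
1. ¬(¬(r → s) → □◇¬(r → s)), w0
2. ¬(r → s), w0   [¬→-rule on 1]
3. ¬□◇¬(r → s), w0   [¬→-rule on 1]
4. r, w0   [¬→-rule on 2]
5. ¬s, w0   [¬→-rule on 2]
6. ¬◇¬(r → s), w1   [¬□-rule on 3: fresh world w1, w0Rw1]
7. r → s, w1   [¬◇-rule on 6 via w1Rw1]
8. s, w1   [→-rule on 7 (branches; this branch)]
Accessibility: w0Rw0, w0Rw1, w1Rw1
Complete open branch: countermodel on an S4-frame, so not valid in S4, nor in K, T (the same frame is also a K-frame and a T-frame).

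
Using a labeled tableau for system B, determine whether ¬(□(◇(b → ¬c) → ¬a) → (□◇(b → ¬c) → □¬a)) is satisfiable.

1. ¬(□(◇(b → ¬c) → ¬a) → (□◇(b → ¬c) → □¬a)), w0
2. □(◇(b → ¬c) → ¬a), w0
3. ¬(□◇(b → ¬c) → □¬a), w0
4. □◇(b → ¬c), w0
5. ¬□¬a, w0
6. ◇(b → ¬c) → ¬a, w0
7. ◇(b → ¬c), w0
8. ¬a, w0
9. a, w1
10. ◇(b → ¬c) → ¬a, w1
11. ◇(b → ¬c), w1
12. ¬◇(b → ¬c), w1
13. ¬(b → ¬c), w0
14. b, w0
15. c, w0
16. ¬(b → ¬c), w1
17. b, w1
18. c, w1
19. b → ¬c, w2
20. ◇(b → ¬c) → ¬a, w2
21. ◇(b → ¬c), w2
22. ¬c, w2
23. ¬a, w2
24. b → ¬c, w3
25. ¬(b → ¬c), w3
26. b, w3
27. c, w3
28. ¬c, w3
Accessibility: w0Rw0, w0Rw1, w0Rw2, w1Rw0, w1Rw1, w1Rw3, w2Rw0, w2Rw2, w3Rw1, w3Rw3
Branch closes: c and ¬c both at w3.
(One branch shown.) All branches close.

Unsatisfiable (every branch closes)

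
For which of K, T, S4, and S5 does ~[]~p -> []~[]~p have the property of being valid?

S5-tableau for the negation ~(~[]~p -> []~[]~p):
1. ~(~[]~p -> []~[]~p), 0
2. ~[]~p, 0   [~->-rule on 1]
3. ~[]~[]~p, 0   [~->-rule on 1]
4. p, 1   [~[]-rule on 2: fresh world 1, 0R1]
5. []~p, 2   [~[]-rule on 3: fresh world 2, 0R2]
6. ~p, 0   [[]-rule on 5 via 2R0]
7. ~p, 1   [[]-rule on 5 via 2R1]
Accessibility: 0R0, 0R1, 0R2, 1R0, 1R1, 1R2, 2R0, 2R1, 2R2
Branch closes: p and ~p both at 1.
Every branch closes (one shown): valid in S5.
S4-tableau for the negation ~(~[]~p -> []~[]~p):
1. ~(~[]~p -> []~[]~p), 0
2. ~[]~p, 0   [~->-rule on 1]
3. ~[]~[]~p, 0   [~->-rule on 1]
4. p, 1   [~[]-rule on 2: fresh world 1, 0R1]
5. []~p, 2   [~[]-rule on 3: fresh world 2, 0R2]
6. ~p, 2   [[]-rule on 5 via 2R2]
Accessibility: 0R0, 0R1, 0R2, 1R1, 2R2
Complete open branch: countermodel on an S4-frame, so not valid in S4, nor in K, T (the same frame is also a K-frame and a T-frame).

S5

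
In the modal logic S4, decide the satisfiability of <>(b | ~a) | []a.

Yes, satisfiable

1. <>(b | ~a) | []a, w0
2. []a, w0   [|-rule on 1 (branches; this branch)]
3. a, w0   [[]-rule on 2 via w0Rw0]
Accessibility: w0Rw0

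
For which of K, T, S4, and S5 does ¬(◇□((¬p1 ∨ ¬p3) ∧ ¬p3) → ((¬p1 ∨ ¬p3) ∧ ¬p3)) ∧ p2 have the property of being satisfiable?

K, T, S4

S4-tableau for the formula:
1. ¬(◇□((¬p1 ∨ ¬p3) ∧ ¬p3) → ((¬p1 ∨ ¬p3) ∧ ¬p3)) ∧ p2, 0
2. ¬(◇□((¬p1 ∨ ¬p3) ∧ ¬p3) → ((¬p1 ∨ ¬p3) ∧ ¬p3)), 0   [∧-rule on 1]
3. p2, 0   [∧-rule on 1]
4. ◇□((¬p1 ∨ ¬p3) ∧ ¬p3), 0   [¬→-rule on 2]
5. ¬((¬p1 ∨ ¬p3) ∧ ¬p3), 0   [¬→-rule on 2]
6. p3, 0   [¬∧-rule on 5 (branches; this branch)]
7. □((¬p1 ∨ ¬p3) ∧ ¬p3), 1   [◇-rule on 4: fresh world 1, 0R1]
8. (¬p1 ∨ ¬p3) ∧ ¬p3, 1   [□-rule on 7 via 1R1]
9. ¬p1 ∨ ¬p3, 1   [∧-rule on 8]
10. ¬p3, 1   [∧-rule on 8]
Accessibility: 0R0, 0R1, 1R1
Complete open branch: satisfiable in S4, hence also in K, T (this S4-model is also a K-model and a T-model).
S5-tableau for the formula:
1. ¬(◇□((¬p1 ∨ ¬p3) ∧ ¬p3) → ((¬p1 ∨ ¬p3) ∧ ¬p3)) ∧ p2, 0
2. ¬(◇□((¬p1 ∨ ¬p3) ∧ ¬p3) → ((¬p1 ∨ ¬p3) ∧ ¬p3)), 0   [∧-rule on 1]
3. p2, 0   [∧-rule on 1]
4. ◇□((¬p1 ∨ ¬p3) ∧ ¬p3), 0   [¬→-rule on 2]
5. ¬((¬p1 ∨ ¬p3) ∧ ¬p3), 0   [¬→-rule on 2]
6. ¬(¬p1 ∨ ¬p3), 0   [¬∧-rule on 5 (branches; this branch)]
7. p1, 0   [¬∨-rule on 6]
8. p3, 0   [¬∨-rule on 6]
9. □((¬p1 ∨ ¬p3) ∧ ¬p3), 1   [◇-rule on 4: fresh world 1, 0R1]
10. (¬p1 ∨ ¬p3) ∧ ¬p3, 0   [□-rule on 9 via 1R0]
11. ¬p1 ∨ ¬p3, 0   [∧-rule on 10]
12. ¬p3, 0   [∧-rule on 10]
Accessibility: 0R0, 0R1, 1R0, 1R1
Branch closes: p3 and ¬p3 both at 0.
Every branch closes (one shown): unsatisfiable in S5.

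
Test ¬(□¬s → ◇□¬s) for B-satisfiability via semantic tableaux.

1. ¬(□¬s → ◇□¬s), 0
2. □¬s, 0   [¬→-rule on 1]
3. ¬◇□¬s, 0   [¬→-rule on 1]
4. ¬s, 0   [□-rule on 2 via 0R0]
5. ¬□¬s, 0   [¬◇-rule on 3 via 0R0]
6. s, 1   [¬□-rule on 5: fresh world 1, 0R1]
7. ¬s, 1   [□-rule on 2 via 0R1]
Accessibility: 0R0, 0R1, 1R0, 1R1
Branch closes: s and ¬s both at 1.
(One branch shown.) All branches close.

Unsatisfiable (every branch closes)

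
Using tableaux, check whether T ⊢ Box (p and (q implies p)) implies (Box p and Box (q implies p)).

Tableau for the negation not (Box (p and (q implies p)) implies (Box p and Box (q implies p))):
1. not (Box (p and (q implies p)) implies (Box p and Box (q implies p))), 0
2. Box (p and (q implies p)), 0   [neg-implies-rule on 1]
3. not (Box p and Box (q implies p)), 0   [neg-implies-rule on 1]
4. p and (q implies p), 0   [Box-rule on 2 via 0R0]
5. p, 0   [and-rule on 4]
6. q implies p, 0   [and-rule on 4]
7. not Box (q implies p), 0   [neg-and-rule on 3 (branches; this branch)]
8. not (q implies p), 1   [neg-Box-rule on 7: fresh world 1, 0R1]
9. q, 1   [neg-implies-rule on 8]
10. not p, 1   [neg-implies-rule on 8]
11. p and (q implies p), 1   [Box-rule on 2 via 0R1]
12. p, 1   [and-rule on 11]
13. q implies p, 1   [and-rule on 11]
Accessibility: 0R0, 0R1, 1R1
Branch closes: p and not p both at 1.
Every branch of the negation's tableau closes; the branch above is one of them.

Valid in T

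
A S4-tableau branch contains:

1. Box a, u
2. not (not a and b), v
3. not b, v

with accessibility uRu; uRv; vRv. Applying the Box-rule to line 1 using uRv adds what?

a, v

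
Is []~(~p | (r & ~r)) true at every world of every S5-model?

Not valid

Tableau for the negation ~[]~(~p | (r & ~r)):
1. ~[]~(~p | (r & ~r)), 0
2. ~p | (r & ~r), 1
3. ~p, 1
Accessibility: 0R0, 0R1, 1R0, 1R1
The negation has an open branch (countermodel exists).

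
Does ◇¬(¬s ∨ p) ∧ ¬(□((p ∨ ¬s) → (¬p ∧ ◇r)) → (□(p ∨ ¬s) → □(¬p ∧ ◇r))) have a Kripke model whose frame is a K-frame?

No, unsatisfiable

1. ◇¬(¬s ∨ p) ∧ ¬(□((p ∨ ¬s) → (¬p ∧ ◇r)) → (□(p ∨ ¬s) → □(¬p ∧ ◇r))), 0
2. ◇¬(¬s ∨ p), 0
3. ¬(□((p ∨ ¬s) → (¬p ∧ ◇r)) → (□(p ∨ ¬s) → □(¬p ∧ ◇r))), 0
4. □((p ∨ ¬s) → (¬p ∧ ◇r)), 0
5. ¬(□(p ∨ ¬s) → □(¬p ∧ ◇r)), 0
6. □(p ∨ ¬s), 0
7. ¬□(¬p ∧ ◇r), 0
8. ¬(¬s ∨ p), 1
9. s, 1
10. ¬p, 1
11. (p ∨ ¬s) → (¬p ∧ ◇r), 1
12. p ∨ ¬s, 1
13. ¬p ∧ ◇r, 1
14. ◇r, 1
15. ¬s, 1
Accessibility: 0R1
Branch closes: s and ¬s both at 1.
Every branch closes; the branch above is one of them.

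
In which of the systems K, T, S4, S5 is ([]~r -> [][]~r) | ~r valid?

T-tableau for the negation ~(([]~r -> [][]~r) | ~r):
1. ~(([]~r -> [][]~r) | ~r), u
2. ~([]~r -> [][]~r), u   [~|-rule on 1]
3. r, u   [~|-rule on 1]
4. []~r, u   [~->-rule on 2]
5. ~[][]~r, u   [~->-rule on 2]
6. ~r, u   [[]-rule on 4 via uRu]
Accessibility: uRu
Branch closes: r and ~r both at u.
Every branch closes (one shown): valid in T, hence also in S4, S5 (every theorem of T is a theorem of S4 and S5).
K-tableau for the negation ~(([]~r -> [][]~r) | ~r):
1. ~(([]~r -> [][]~r) | ~r), u
2. ~([]~r -> [][]~r), u   [~|-rule on 1]
3. r, u   [~|-rule on 1]
4. []~r, u   [~->-rule on 2]
5. ~[][]~r, u   [~->-rule on 2]
6. ~[]~r, v   [~[]-rule on 5: fresh world v, uRv]
7. ~r, v   [[]-rule on 4 via uRv]
8. r, w   [~[]-rule on 6: fresh world w, vRw]
Accessibility: uRv, vRw
Complete open branch: countermodel on a K-frame, so not valid in K.

T, S4, S5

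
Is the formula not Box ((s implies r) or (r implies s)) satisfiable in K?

Unsatisfiable (every branch closes)

1. not Box ((s implies r) or (r implies s)), w0
2. not ((s implies r) or (r implies s)), w1   [neg-Box-rule on 1: fresh world w1, w0Rw1]
3. not (s implies r), w1   [neg-or-rule on 2]
4. not (r implies s), w1   [neg-or-rule on 2]
5. s, w1   [neg-implies-rule on 3]
6. not r, w1   [neg-implies-rule on 3]
7. r, w1   [neg-implies-rule on 4]
8. not s, w1   [neg-implies-rule on 4]
Accessibility: w0Rw1
Branch closes: r and not r both at w1.
(One branch shown.) All branches close.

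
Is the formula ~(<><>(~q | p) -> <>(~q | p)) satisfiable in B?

1. ~(<><>(~q | p) -> <>(~q | p)), u
2. <><>(~q | p), u   [~->-rule on 1]
3. ~<>(~q | p), u   [~->-rule on 1]
4. ~(~q | p), u   [~<>-rule on 3 via uRu]
5. q, u   [~|-rule on 4]
6. ~p, u   [~|-rule on 4]
7. <>(~q | p), v   [<>-rule on 2: fresh world v, uRv]
8. ~(~q | p), v   [~<>-rule on 3 via uRv]
9. q, v   [~|-rule on 8]
10. ~p, v   [~|-rule on 8]
11. ~q | p, w   [<>-rule on 7: fresh world w, vRw]
12. p, w   [|-rule on 11 (branches; this branch)]
Accessibility: uRu, uRv, vRu, vRv, vRw, wRv, wRw

Yes, satisfiable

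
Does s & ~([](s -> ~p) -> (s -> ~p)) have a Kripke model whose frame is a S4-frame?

1. s & ~([](s -> ~p) -> (s -> ~p)), 0
2. s, 0
3. ~([](s -> ~p) -> (s -> ~p)), 0
4. [](s -> ~p), 0
5. ~(s -> ~p), 0
6. p, 0
7. s -> ~p, 0
8. ~p, 0
Accessibility: 0R0
Branch closes: p and ~p both at 0.
(One branch shown.) All branches close.

No, unsatisfiable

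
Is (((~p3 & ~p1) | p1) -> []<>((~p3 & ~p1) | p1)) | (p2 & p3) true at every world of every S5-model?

Tableau for the negation ~((((~p3 & ~p1) | p1) -> []<>((~p3 & ~p1) | p1)) | (p2 & p3)):
1. ~((((~p3 & ~p1) | p1) -> []<>((~p3 & ~p1) | p1)) | (p2 & p3)), w0
2. ~(((~p3 & ~p1) | p1) -> []<>((~p3 & ~p1) | p1)), w0   [~|-rule on 1]
3. ~(p2 & p3), w0   [~|-rule on 1]
4. (~p3 & ~p1) | p1, w0   [~->-rule on 2]
5. ~[]<>((~p3 & ~p1) | p1), w0   [~->-rule on 2]
6. ~p3, w0   [~&-rule on 3 (branches; this branch)]
7. ~p3 & ~p1, w0   [|-rule on 4 (branches; this branch)]
8. ~p1, w0   [&-rule on 7]
9. ~<>((~p3 & ~p1) | p1), w1   [~[]-rule on 5: fresh world w1, w0Rw1]
10. ~((~p3 & ~p1) | p1), w0   [~<>-rule on 9 via w1Rw0]
11. ~(~p3 & ~p1), w0   [~|-rule on 10]
12. ~((~p3 & ~p1) | p1), w1   [~<>-rule on 9 via w1Rw1]
13. ~(~p3 & ~p1), w1   [~|-rule on 12]
14. ~p1, w1   [~|-rule on 12]
15. p1, w0   [~&-rule on 11 (branches; this branch)]
Accessibility: w0Rw0, w0Rw1, w1Rw0, w1Rw1
Branch closes: p1 and ~p1 both at w0.
Every branch of the negation's tableau closes; the branch above is one of them.

Valid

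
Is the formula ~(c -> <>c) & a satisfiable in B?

1. ~(c -> <>c) & a, w0
2. ~(c -> <>c), w0
3. a, w0
4. c, w0
5. ~<>c, w0
6. ~c, w0
Accessibility: w0Rw0
Branch closes: c and ~c both at w0.
(One branch shown.) All branches close.

Unsatisfiable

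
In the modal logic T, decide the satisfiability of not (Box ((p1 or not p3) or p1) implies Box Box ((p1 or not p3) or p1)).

Satisfiable

1. not (Box ((p1 or not p3) or p1) implies Box Box ((p1 or not p3) or p1)), w0
2. Box ((p1 or not p3) or p1), w0   [neg-implies-rule on 1]
3. not Box Box ((p1 or not p3) or p1), w0   [neg-implies-rule on 1]
4. (p1 or not p3) or p1, w0   [Box-rule on 2 via w0Rw0]
5. p1, w0   [or-rule on 4 (branches; this branch)]
6. not Box ((p1 or not p3) or p1), w1   [neg-Box-rule on 3: fresh world w1, w0Rw1]
7. (p1 or not p3) or p1, w1   [Box-rule on 2 via w0Rw1]
8. p1, w1   [or-rule on 7 (branches; this branch)]
9. not ((p1 or not p3) or p1), w2   [neg-Box-rule on 6: fresh world w2, w1Rw2]
10. not (p1 or not p3), w2   [neg-or-rule on 9]
11. not p1, w2   [neg-or-rule on 9]
12. p3, w2   [neg-or-rule on 10]
Accessibility: w0Rw0, w0Rw1, w1Rw1, w1Rw2, w2Rw2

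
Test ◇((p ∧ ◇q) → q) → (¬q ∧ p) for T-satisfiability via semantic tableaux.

1. ◇((p ∧ ◇q) → q) → (¬q ∧ p), w0
2. ¬q ∧ p, w0
3. ¬q, w0
4. p, w0
Accessibility: w0Rw0

Yes, satisfiable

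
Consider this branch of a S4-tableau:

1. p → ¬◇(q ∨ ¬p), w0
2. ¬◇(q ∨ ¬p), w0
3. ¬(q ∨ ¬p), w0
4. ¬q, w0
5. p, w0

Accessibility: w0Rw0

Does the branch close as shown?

No world carries both an atom and its negation.

Open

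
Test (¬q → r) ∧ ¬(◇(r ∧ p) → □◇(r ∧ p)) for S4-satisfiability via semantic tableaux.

Satisfiable (open branch found)

1. (¬q → r) ∧ ¬(◇(r ∧ p) → □◇(r ∧ p)), 0
2. ¬q → r, 0
3. ¬(◇(r ∧ p) → □◇(r ∧ p)), 0
4. ◇(r ∧ p), 0
5. ¬□◇(r ∧ p), 0
6. r, 0
7. r ∧ p, 1
8. r, 1
9. p, 1
10. ¬◇(r ∧ p), 2
11. ¬(r ∧ p), 2
12. ¬p, 2
Accessibility: 0R0, 0R1, 0R2, 1R1, 2R2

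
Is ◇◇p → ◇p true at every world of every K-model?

Not valid

Tableau for the negation ¬(◇◇p → ◇p):
1. ¬(◇◇p → ◇p), w0
2. ◇◇p, w0   [¬→-rule on 1]
3. ¬◇p, w0   [¬→-rule on 1]
4. ◇p, w1   [◇-rule on 2: fresh world w1, w0Rw1]
5. ¬p, w1   [¬◇-rule on 3 via w0Rw1]
6. p, w2   [◇-rule on 4: fresh world w2, w1Rw2]
Accessibility: w0Rw1, w1Rw2
The negation has an open branch (countermodel exists).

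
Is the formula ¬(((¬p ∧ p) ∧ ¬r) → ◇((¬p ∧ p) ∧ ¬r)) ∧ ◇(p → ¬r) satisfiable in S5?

1. ¬(((¬p ∧ p) ∧ ¬r) → ◇((¬p ∧ p) ∧ ¬r)) ∧ ◇(p → ¬r), u
2. ¬(((¬p ∧ p) ∧ ¬r) → ◇((¬p ∧ p) ∧ ¬r)), u
3. ◇(p → ¬r), u
4. (¬p ∧ p) ∧ ¬r, u
5. ¬◇((¬p ∧ p) ∧ ¬r), u
6. ¬p ∧ p, u
7. ¬r, u
8. ¬p, u
9. p, u
Accessibility: uRu
Branch closes: p and ¬p both at u.
(One branch shown.) All branches close.

Unsatisfiable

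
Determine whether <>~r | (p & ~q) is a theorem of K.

Not valid

Tableau for the negation ~(<>~r | (p & ~q)):
1. ~(<>~r | (p & ~q)), u
2. ~<>~r, u
3. ~(p & ~q), u
4. q, u
The negation has an open branch (countermodel exists).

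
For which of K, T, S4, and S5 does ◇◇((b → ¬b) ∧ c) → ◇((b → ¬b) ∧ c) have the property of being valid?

T-tableau for the negation ¬(◇◇((b → ¬b) ∧ c) → ◇((b → ¬b) ∧ c)):
1. ¬(◇◇((b → ¬b) ∧ c) → ◇((b → ¬b) ∧ c)), 0
2. ◇◇((b → ¬b) ∧ c), 0   [¬→-rule on 1]
3. ¬◇((b → ¬b) ∧ c), 0   [¬→-rule on 1]
4. ¬((b → ¬b) ∧ c), 0   [¬◇-rule on 3 via 0R0]
5. ¬c, 0   [¬∧-rule on 4 (branches; this branch)]
6. ◇((b → ¬b) ∧ c), 1   [◇-rule on 2: fresh world 1, 0R1]
7. ¬((b → ¬b) ∧ c), 1   [¬◇-rule on 3 via 0R1]
8. ¬c, 1   [¬∧-rule on 7 (branches; this branch)]
9. (b → ¬b) ∧ c, 2   [◇-rule on 6: fresh world 2, 1R2]
10. b → ¬b, 2   [∧-rule on 9]
11. c, 2   [∧-rule on 9]
12. ¬b, 2   [→-rule on 10 (branches; this branch)]
Accessibility: 0R0, 0R1, 1R1, 1R2, 2R2
Complete open branch: countermodel on a T-frame, so not valid in T, nor in K (the same frame is also a K-frame).
S4-tableau for the negation ¬(◇◇((b → ¬b) ∧ c) → ◇((b → ¬b) ∧ c)):
1. ¬(◇◇((b → ¬b) ∧ c) → ◇((b → ¬b) ∧ c)), 0
2. ◇◇((b → ¬b) ∧ c), 0   [¬→-rule on 1]
3. ¬◇((b → ¬b) ∧ c), 0   [¬→-rule on 1]
4. ¬((b → ¬b) ∧ c), 0   [¬◇-rule on 3 via 0R0]
5. ¬(b → ¬b), 0   [¬∧-rule on 4 (branches; this branch)]
6. b, 0   [¬→-rule on 5]
7. ◇((b → ¬b) ∧ c), 1   [◇-rule on 2: fresh world 1, 0R1]
8. ¬((b → ¬b) ∧ c), 1   [¬◇-rule on 3 via 0R1]
9. ¬(b → ¬b), 1   [¬∧-rule on 8 (branches; this branch)]
10. b, 1   [¬→-rule on 9]
11. (b → ¬b) ∧ c, 2   [◇-rule on 7: fresh world 2, 1R2]
12. b → ¬b, 2   [∧-rule on 11]
13. c, 2   [∧-rule on 11]
14. ¬((b → ¬b) ∧ c), 2   [¬◇-rule on 3 via 0R2]
15. ¬b, 2   [→-rule on 12 (branches; this branch)]
16. ¬(b → ¬b), 2   [¬∧-rule on 14 (branches; this branch)]
17. b, 2   [¬→-rule on 16]
Accessibility: 0R0, 0R1, 0R2, 1R1, 1R2, 2R2
Branch closes: b and ¬b both at 2.
Every branch closes (one shown): valid in S4, hence also in S5 (every theorem of S4 is a theorem of S5).

S4, S5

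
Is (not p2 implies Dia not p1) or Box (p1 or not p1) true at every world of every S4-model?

Yes, valid

Tableau for the negation not ((not p2 implies Dia not p1) or Box (p1 or not p1)):
1. not ((not p2 implies Dia not p1) or Box (p1 or not p1)), u
2. not (not p2 implies Dia not p1), u   [neg-or-rule on 1]
3. not Box (p1 or not p1), u   [neg-or-rule on 1]
4. not p2, u   [neg-implies-rule on 2]
5. not Dia not p1, u   [neg-implies-rule on 2]
6. p1, u   [neg-Dia-rule on 5 via uRu]
7. not (p1 or not p1), v   [neg-Box-rule on 3: fresh world v, uRv]
8. not p1, v   [neg-or-rule on 7]
9. p1, v   [neg-or-rule on 7]
Accessibility: uRu, uRv, vRv
Branch closes: p1 and not p1 both at v.
All branches of the negation close; one closing branch shown above.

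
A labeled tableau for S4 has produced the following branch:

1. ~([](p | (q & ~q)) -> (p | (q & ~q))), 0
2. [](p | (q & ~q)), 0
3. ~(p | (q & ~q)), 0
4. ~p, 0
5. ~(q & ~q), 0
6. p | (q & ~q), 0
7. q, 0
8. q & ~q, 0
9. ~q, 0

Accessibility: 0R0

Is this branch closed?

Both q and ~q appear at 0.

Yes, closed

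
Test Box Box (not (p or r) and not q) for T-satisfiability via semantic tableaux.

1. Box Box (not (p or r) and not q), 0
2. Box (not (p or r) and not q), 0
3. not (p or r) and not q, 0
4. not (p or r), 0
5. not q, 0
6. not p, 0
7. not r, 0
Accessibility: 0R0

Yes, satisfiable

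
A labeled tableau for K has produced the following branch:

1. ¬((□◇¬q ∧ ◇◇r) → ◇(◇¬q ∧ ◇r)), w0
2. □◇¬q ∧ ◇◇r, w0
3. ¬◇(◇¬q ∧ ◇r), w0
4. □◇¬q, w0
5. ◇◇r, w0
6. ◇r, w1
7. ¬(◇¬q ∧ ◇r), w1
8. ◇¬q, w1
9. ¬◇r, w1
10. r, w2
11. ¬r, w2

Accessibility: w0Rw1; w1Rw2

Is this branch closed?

Yes, closed

Both r and ¬r appear at w2.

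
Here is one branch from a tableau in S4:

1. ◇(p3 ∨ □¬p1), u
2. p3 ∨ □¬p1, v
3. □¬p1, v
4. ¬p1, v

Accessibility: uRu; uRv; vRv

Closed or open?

No atom appears with both signs at the same world.

Open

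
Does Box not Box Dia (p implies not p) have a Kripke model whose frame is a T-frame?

Satisfiable (open branch found)

1. Box not Box Dia (p implies not p), u
2. not Box Dia (p implies not p), u
3. not Dia (p implies not p), v
4. not Box Dia (p implies not p), v
5. not (p implies not p), v
6. p, v
7. not Dia (p implies not p), w
8. not (p implies not p), w
9. p, w
Accessibility: uRu, uRv, vRv, vRw, wRw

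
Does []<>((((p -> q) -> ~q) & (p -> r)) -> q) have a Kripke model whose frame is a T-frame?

Satisfiable

1. []<>((((p -> q) -> ~q) & (p -> r)) -> q), 0
2. <>((((p -> q) -> ~q) & (p -> r)) -> q), 0
3. (((p -> q) -> ~q) & (p -> r)) -> q, 1
4. <>((((p -> q) -> ~q) & (p -> r)) -> q), 1
5. q, 1
6. (((p -> q) -> ~q) & (p -> r)) -> q, 2
7. q, 2
Accessibility: 0R0, 0R1, 1R1, 1R2, 2R2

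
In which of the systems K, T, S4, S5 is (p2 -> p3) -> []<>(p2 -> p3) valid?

S5

S4-tableau for the negation ~((p2 -> p3) -> []<>(p2 -> p3)):
1. ~((p2 -> p3) -> []<>(p2 -> p3)), w0
2. p2 -> p3, w0
3. ~[]<>(p2 -> p3), w0
4. p3, w0
5. ~<>(p2 -> p3), w1
6. ~(p2 -> p3), w1
7. p2, w1
8. ~p3, w1
Accessibility: w0Rw0, w0Rw1, w1Rw1
Complete open branch: countermodel on an S4-frame, so not valid in S4, nor in K, T (the same frame is also a K-frame and a T-frame).
S5-tableau for the negation ~((p2 -> p3) -> []<>(p2 -> p3)):
1. ~((p2 -> p3) -> []<>(p2 -> p3)), w0
2. p2 -> p3, w0
3. ~[]<>(p2 -> p3), w0
4. p3, w0
5. ~<>(p2 -> p3), w1
6. ~(p2 -> p3), w0
7. p2, w0
8. ~p3, w0
Accessibility: w0Rw0, w0Rw1, w1Rw0, w1Rw1
Branch closes: p3 and ~p3 both at w0.
Every branch closes (one shown): valid in S5.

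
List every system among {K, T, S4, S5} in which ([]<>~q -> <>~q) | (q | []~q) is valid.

T-tableau for the negation ~(([]<>~q -> <>~q) | (q | []~q)):
1. ~(([]<>~q -> <>~q) | (q | []~q)), 0
2. ~([]<>~q -> <>~q), 0   [~|-rule on 1]
3. ~(q | []~q), 0   [~|-rule on 1]
4. []<>~q, 0   [~->-rule on 2]
5. ~<>~q, 0   [~->-rule on 2]
6. ~q, 0   [~|-rule on 3]
7. ~[]~q, 0   [~|-rule on 3]
8. <>~q, 0   [[]-rule on 4 via 0R0]
9. q, 0   [~<>-rule on 5 via 0R0]
Accessibility: 0R0
Branch closes: q and ~q both at 0.
Every branch closes (one shown): valid in T, hence also in S4, S5 (every theorem of T is a theorem of S4 and S5).
K-tableau for the negation ~(([]<>~q -> <>~q) | (q | []~q)):
1. ~(([]<>~q -> <>~q) | (q | []~q)), 0
2. ~([]<>~q -> <>~q), 0   [~|-rule on 1]
3. ~(q | []~q), 0   [~|-rule on 1]
4. []<>~q, 0   [~->-rule on 2]
5. ~<>~q, 0   [~->-rule on 2]
6. ~q, 0   [~|-rule on 3]
7. ~[]~q, 0   [~|-rule on 3]
8. q, 1   [~[]-rule on 7: fresh world 1, 0R1]
9. <>~q, 1   [[]-rule on 4 via 0R1]
10. ~q, 2   [<>-rule on 9: fresh world 2, 1R2]
Accessibility: 0R1, 1R2
Complete open branch: countermodel on a K-frame, so not valid in K.

T, S4, S5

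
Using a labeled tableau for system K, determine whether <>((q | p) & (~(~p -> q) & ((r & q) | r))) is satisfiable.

Unsatisfiable (every branch closes)

1. <>((q | p) & (~(~p -> q) & ((r & q) | r))), u
2. (q | p) & (~(~p -> q) & ((r & q) | r)), v   [<>-rule on 1: fresh world v, uRv]
3. q | p, v   [&-rule on 2]
4. ~(~p -> q) & ((r & q) | r), v   [&-rule on 2]
5. ~(~p -> q), v   [&-rule on 4]
6. (r & q) | r, v   [&-rule on 4]
7. ~p, v   [~->-rule on 5]
8. ~q, v   [~->-rule on 5]
9. p, v   [|-rule on 3 (branches; this branch)]
Accessibility: uRv
Branch closes: p and ~p both at v.
Every branch closes; the branch above is one of them.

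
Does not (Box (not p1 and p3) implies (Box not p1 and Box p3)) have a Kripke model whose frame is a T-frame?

No, unsatisfiable

1. not (Box (not p1 and p3) implies (Box not p1 and Box p3)), 0
2. Box (not p1 and p3), 0
3. not (Box not p1 and Box p3), 0
4. not p1 and p3, 0
5. not p1, 0
6. p3, 0
7. not Box p3, 0
8. not p3, 1
9. not p1 and p3, 1
10. not p1, 1
11. p3, 1
Accessibility: 0R0, 0R1, 1R1
Branch closes: p3 and not p3 both at 1.
(One branch shown.) All branches close.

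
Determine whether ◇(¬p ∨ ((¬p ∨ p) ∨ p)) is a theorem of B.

Tableau for the negation ¬◇(¬p ∨ ((¬p ∨ p) ∨ p)):
1. ¬◇(¬p ∨ ((¬p ∨ p) ∨ p)), 0
2. ¬(¬p ∨ ((¬p ∨ p) ∨ p)), 0
3. p, 0
4. ¬((¬p ∨ p) ∨ p), 0
5. ¬(¬p ∨ p), 0
6. ¬p, 0
Accessibility: 0R0
Branch closes: p and ¬p both at 0.
All branches of the negation close; one closing branch shown above.

Valid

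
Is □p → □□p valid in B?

Invalid (countermodel exists)

Tableau for the negation ¬(□p → □□p):
1. ¬(□p → □□p), u
2. □p, u   [¬→-rule on 1]
3. ¬□□p, u   [¬→-rule on 1]
4. p, u   [□-rule on 2 via uRu]
5. ¬□p, v   [¬□-rule on 3: fresh world v, uRv]
6. p, v   [□-rule on 2 via uRv]
7. ¬p, w   [¬□-rule on 5: fresh world w, vRw]
Accessibility: uRu, uRv, vRu, vRv, vRw, wRv, wRw
The negation has an open branch (countermodel exists).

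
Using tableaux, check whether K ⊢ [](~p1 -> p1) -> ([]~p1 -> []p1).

Valid in K

Tableau for the negation ~([](~p1 -> p1) -> ([]~p1 -> []p1)):
1. ~([](~p1 -> p1) -> ([]~p1 -> []p1)), u
2. [](~p1 -> p1), u
3. ~([]~p1 -> []p1), u
4. []~p1, u
5. ~[]p1, u
6. ~p1, v
7. ~p1 -> p1, v
8. p1, v
Accessibility: uRv
Branch closes: p1 and ~p1 both at v.
Every branch of the negation's tableau closes; the branch above is one of them.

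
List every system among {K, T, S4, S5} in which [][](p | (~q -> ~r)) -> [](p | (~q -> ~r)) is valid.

T-tableau for the negation ~([][](p | (~q -> ~r)) -> [](p | (~q -> ~r))):
1. ~([][](p | (~q -> ~r)) -> [](p | (~q -> ~r))), u
2. [][](p | (~q -> ~r)), u
3. ~[](p | (~q -> ~r)), u
4. [](p | (~q -> ~r)), u
5. p | (~q -> ~r), u
6. ~q -> ~r, u
7. ~r, u
8. ~(p | (~q -> ~r)), v
9. ~p, v
10. ~(~q -> ~r), v
11. ~q, v
12. r, v
13. [](p | (~q -> ~r)), v
14. p | (~q -> ~r), v
15. ~q -> ~r, v
16. ~r, v
Accessibility: uRu, uRv, vRv
Branch closes: r and ~r both at v.
Every branch closes (one shown): valid in T, hence also in S4, S5 (every theorem of T is a theorem of S4 and S5).
K-tableau for the negation ~([][](p | (~q -> ~r)) -> [](p | (~q -> ~r))):
1. ~([][](p | (~q -> ~r)) -> [](p | (~q -> ~r))), u
2. [][](p | (~q -> ~r)), u
3. ~[](p | (~q -> ~r)), u
4. ~(p | (~q -> ~r)), v
5. ~p, v
6. ~(~q -> ~r), v
7. ~q, v
8. r, v
9. [](p | (~q -> ~r)), v
Accessibility: uRv
Complete open branch: countermodel on a K-frame, so not valid in K.

T, S4, S5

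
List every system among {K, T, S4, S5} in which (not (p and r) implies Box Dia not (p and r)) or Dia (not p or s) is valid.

S4-tableau for the negation not ((not (p and r) implies Box Dia not (p and r)) or Dia (not p or s)):
1. not ((not (p and r) implies Box Dia not (p and r)) or Dia (not p or s)), 0
2. not (not (p and r) implies Box Dia not (p and r)), 0
3. not Dia (not p or s), 0
4. not (p and r), 0
5. not Box Dia not (p and r), 0
6. not (not p or s), 0
7. p, 0
8. not s, 0
9. not r, 0
10. not Dia not (p and r), 1
11. not (not p or s), 1
12. p, 1
13. not s, 1
14. p and r, 1
15. r, 1
Accessibility: 0R0, 0R1, 1R1
Complete open branch: countermodel on an S4-frame, so not valid in S4, nor in K, T (the same frame is also a K-frame and a T-frame).
S5-tableau for the negation not ((not (p and r) implies Box Dia not (p and r)) or Dia (not p or s)):
1. not ((not (p and r) implies Box Dia not (p and r)) or Dia (not p or s)), 0
2. not (not (p and r) implies Box Dia not (p and r)), 0
3. not Dia (not p or s), 0
4. not (p and r), 0
5. not Box Dia not (p and r), 0
6. not (not p or s), 0
7. p, 0
8. not s, 0
9. not r, 0
10. not Dia not (p and r), 1
11. not (not p or s), 1
12. p, 1
13. not s, 1
14. p and r, 0
15. r, 0
Accessibility: 0R0, 0R1, 1R0, 1R1
Branch closes: r and not r both at 0.
Every branch closes (one shown): valid in S5.

S5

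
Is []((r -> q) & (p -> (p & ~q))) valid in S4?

Tableau for the negation ~[]((r -> q) & (p -> (p & ~q))):
1. ~[]((r -> q) & (p -> (p & ~q))), u
2. ~((r -> q) & (p -> (p & ~q))), v
3. ~(p -> (p & ~q)), v
4. p, v
5. ~(p & ~q), v
6. q, v
Accessibility: uRu, uRv, vRv
The negation has an open branch (countermodel exists).

Not valid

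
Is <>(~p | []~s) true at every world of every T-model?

Tableau for the negation ~<>(~p | []~s):
1. ~<>(~p | []~s), u
2. ~(~p | []~s), u   [~<>-rule on 1 via uRu]
3. p, u   [~|-rule on 2]
4. ~[]~s, u   [~|-rule on 2]
5. s, v   [~[]-rule on 4: fresh world v, uRv]
6. ~(~p | []~s), v   [~<>-rule on 1 via uRv]
7. p, v   [~|-rule on 6]
8. ~[]~s, v   [~|-rule on 6]
9. s, w   [~[]-rule on 8: fresh world w, vRw]
Accessibility: uRu, uRv, vRv, vRw, wRw
The negation has an open branch (countermodel exists).

Not valid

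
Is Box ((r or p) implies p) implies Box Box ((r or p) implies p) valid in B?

Tableau for the negation not (Box ((r or p) implies p) implies Box Box ((r or p) implies p)):
1. not (Box ((r or p) implies p) implies Box Box ((r or p) implies p)), 0
2. Box ((r or p) implies p), 0
3. not Box Box ((r or p) implies p), 0
4. (r or p) implies p, 0
5. p, 0
6. not Box ((r or p) implies p), 1
7. (r or p) implies p, 1
8. p, 1
9. not ((r or p) implies p), 2
10. r or p, 2
11. not p, 2
12. r, 2
Accessibility: 0R0, 0R1, 1R0, 1R1, 1R2, 2R1, 2R2
The negation has an open branch (countermodel exists).

Not valid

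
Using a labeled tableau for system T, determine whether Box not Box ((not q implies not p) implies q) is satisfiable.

1. Box not Box ((not q implies not p) implies q), 0
2. not Box ((not q implies not p) implies q), 0
3. not ((not q implies not p) implies q), 1
4. not q implies not p, 1
5. not q, 1
6. not Box ((not q implies not p) implies q), 1
7. not p, 1
8. not ((not q implies not p) implies q), 2
9. not q implies not p, 2
10. not q, 2
11. not p, 2
Accessibility: 0R0, 0R1, 1R1, 1R2, 2R2

Satisfiable (open branch found)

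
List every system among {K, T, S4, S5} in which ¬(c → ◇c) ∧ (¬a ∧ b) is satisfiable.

T-tableau for the formula:
1. ¬(c → ◇c) ∧ (¬a ∧ b), w0
2. ¬(c → ◇c), w0
3. ¬a ∧ b, w0
4. c, w0
5. ¬◇c, w0
6. ¬a, w0
7. b, w0
8. ¬c, w0
Accessibility: w0Rw0
Branch closes: c and ¬c both at w0.
Every branch closes (one shown): unsatisfiable in T, hence also in S4, S5 (every S4/S5-frame is a T-frame).
K-tableau for the formula:
1. ¬(c → ◇c) ∧ (¬a ∧ b), w0
2. ¬(c → ◇c), w0
3. ¬a ∧ b, w0
4. c, w0
5. ¬◇c, w0
6. ¬a, w0
7. b, w0
Complete open branch: satisfiable in K.

K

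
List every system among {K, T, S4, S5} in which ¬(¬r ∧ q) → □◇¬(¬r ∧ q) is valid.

S5-tableau for the negation ¬(¬(¬r ∧ q) → □◇¬(¬r ∧ q)):
1. ¬(¬(¬r ∧ q) → □◇¬(¬r ∧ q)), w0
2. ¬(¬r ∧ q), w0   [¬→-rule on 1]
3. ¬□◇¬(¬r ∧ q), w0   [¬→-rule on 1]
4. ¬q, w0   [¬∧-rule on 2 (branches; this branch)]
5. ¬◇¬(¬r ∧ q), w1   [¬□-rule on 3: fresh world w1, w0Rw1]
6. ¬r ∧ q, w0   [¬◇-rule on 5 via w1Rw0]
7. ¬r, w0   [∧-rule on 6]
8. q, w0   [∧-rule on 6]
Accessibility: w0Rw0, w0Rw1, w1Rw0, w1Rw1
Branch closes: q and ¬q both at w0.
Every branch closes (one shown): valid in S5.
S4-tableau for the negation ¬(¬(¬r ∧ q) → □◇¬(¬r ∧ q)):
1. ¬(¬(¬r ∧ q) → □◇¬(¬r ∧ q)), w0
2. ¬(¬r ∧ q), w0   [¬→-rule on 1]
3. ¬□◇¬(¬r ∧ q), w0   [¬→-rule on 1]
4. ¬q, w0   [¬∧-rule on 2 (branches; this branch)]
5. ¬◇¬(¬r ∧ q), w1   [¬□-rule on 3: fresh world w1, w0Rw1]
6. ¬r ∧ q, w1   [¬◇-rule on 5 via w1Rw1]
7. ¬r, w1   [∧-rule on 6]
8. q, w1   [∧-rule on 6]
Accessibility: w0Rw0, w0Rw1, w1Rw1
Complete open branch: countermodel on an S4-frame, so not valid in S4, nor in K, T (the same frame is also a K-frame and a T-frame).

S5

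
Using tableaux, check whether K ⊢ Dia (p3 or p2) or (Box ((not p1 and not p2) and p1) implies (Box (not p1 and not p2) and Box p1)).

Tableau for the negation not (Dia (p3 or p2) or (Box ((not p1 and not p2) and p1) implies (Box (not p1 and not p2) and Box p1))):
1. not (Dia (p3 or p2) or (Box ((not p1 and not p2) and p1) implies (Box (not p1 and not p2) and Box p1))), 0
2. not Dia (p3 or p2), 0
3. not (Box ((not p1 and not p2) and p1) implies (Box (not p1 and not p2) and Box p1)), 0
4. Box ((not p1 and not p2) and p1), 0
5. not (Box (not p1 and not p2) and Box p1), 0
6. not Box (not p1 and not p2), 0
7. not (not p1 and not p2), 1
8. not (p3 or p2), 1
9. not p3, 1
10. not p2, 1
11. (not p1 and not p2) and p1, 1
12. not p1 and not p2, 1
13. p1, 1
14. not p1, 1
Accessibility: 0R1
Branch closes: p1 and not p1 both at 1.
Every branch of the negation's tableau closes; the branch above is one of them.

Yes, valid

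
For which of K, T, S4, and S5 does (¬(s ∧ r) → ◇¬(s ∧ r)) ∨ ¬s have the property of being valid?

T, S4, S5

T-tableau for the negation ¬((¬(s ∧ r) → ◇¬(s ∧ r)) ∨ ¬s):
1. ¬((¬(s ∧ r) → ◇¬(s ∧ r)) ∨ ¬s), w0
2. ¬(¬(s ∧ r) → ◇¬(s ∧ r)), w0   [¬∨-rule on 1]
3. s, w0   [¬∨-rule on 1]
4. ¬(s ∧ r), w0   [¬→-rule on 2]
5. ¬◇¬(s ∧ r), w0   [¬→-rule on 2]
6. s ∧ r, w0   [¬◇-rule on 5 via w0Rw0]
7. r, w0   [∧-rule on 6]
8. ¬r, w0   [¬∧-rule on 4 (branches; this branch)]
Accessibility: w0Rw0
Branch closes: r and ¬r both at w0.
Every branch closes (one shown): valid in T, hence also in S4, S5 (every theorem of T is a theorem of S4 and S5).
K-tableau for the negation ¬((¬(s ∧ r) → ◇¬(s ∧ r)) ∨ ¬s):
1. ¬((¬(s ∧ r) → ◇¬(s ∧ r)) ∨ ¬s), w0
2. ¬(¬(s ∧ r) → ◇¬(s ∧ r)), w0   [¬∨-rule on 1]
3. s, w0   [¬∨-rule on 1]
4. ¬(s ∧ r), w0   [¬→-rule on 2]
5. ¬◇¬(s ∧ r), w0   [¬→-rule on 2]
6. ¬r, w0   [¬∧-rule on 4 (branches; this branch)]
Complete open branch: countermodel on a K-frame, so not valid in K.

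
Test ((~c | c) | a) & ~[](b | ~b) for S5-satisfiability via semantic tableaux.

Unsatisfiable (every branch closes)

1. ((~c | c) | a) & ~[](b | ~b), u
2. (~c | c) | a, u
3. ~[](b | ~b), u
4. ~c | c, u
5. c, u
6. ~(b | ~b), v
7. ~b, v
8. b, v
Accessibility: uRu, uRv, vRu, vRv
Branch closes: b and ~b both at v.
(One branch shown.) All branches close.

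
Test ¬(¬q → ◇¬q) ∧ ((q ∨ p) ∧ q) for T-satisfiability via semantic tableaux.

1. ¬(¬q → ◇¬q) ∧ ((q ∨ p) ∧ q), u
2. ¬(¬q → ◇¬q), u
3. (q ∨ p) ∧ q, u
4. ¬q, u
5. ¬◇¬q, u
6. q ∨ p, u
7. q, u
Accessibility: uRu
Branch closes: q and ¬q both at u.
(One branch shown.) All branches close.

Unsatisfiable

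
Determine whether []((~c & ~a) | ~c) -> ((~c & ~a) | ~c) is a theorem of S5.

Tableau for the negation ~([]((~c & ~a) | ~c) -> ((~c & ~a) | ~c)):
1. ~([]((~c & ~a) | ~c) -> ((~c & ~a) | ~c)), 0
2. []((~c & ~a) | ~c), 0   [~->-rule on 1]
3. ~((~c & ~a) | ~c), 0   [~->-rule on 1]
4. ~(~c & ~a), 0   [~|-rule on 3]
5. c, 0   [~|-rule on 3]
6. (~c & ~a) | ~c, 0   [[]-rule on 2 via 0R0]
7. a, 0   [~&-rule on 4 (branches; this branch)]
8. ~c & ~a, 0   [|-rule on 6 (branches; this branch)]
9. ~c, 0   [&-rule on 8]
10. ~a, 0   [&-rule on 8]
Accessibility: 0R0
Branch closes: c and ~c both at 0.
All branches of the negation close; one closing branch shown above.

Valid in S5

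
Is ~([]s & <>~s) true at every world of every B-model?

Tableau for the negation []s & <>~s:
1. []s & <>~s, 0
2. []s, 0
3. <>~s, 0
4. s, 0
5. ~s, 1
6. s, 1
Accessibility: 0R0, 0R1, 1R0, 1R1
Branch closes: s and ~s both at 1.
All branches of the negation close; one closing branch shown above.

Valid in B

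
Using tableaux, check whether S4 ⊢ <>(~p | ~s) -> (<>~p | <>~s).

Tableau for the negation ~(<>(~p | ~s) -> (<>~p | <>~s)):
1. ~(<>(~p | ~s) -> (<>~p | <>~s)), u
2. <>(~p | ~s), u   [~->-rule on 1]
3. ~(<>~p | <>~s), u   [~->-rule on 1]
4. ~<>~p, u   [~|-rule on 3]
5. ~<>~s, u   [~|-rule on 3]
6. p, u   [~<>-rule on 4 via uRu]
7. s, u   [~<>-rule on 5 via uRu]
8. ~p | ~s, v   [<>-rule on 2: fresh world v, uRv]
9. p, v   [~<>-rule on 4 via uRv]
10. s, v   [~<>-rule on 5 via uRv]
11. ~s, v   [|-rule on 8 (branches; this branch)]
Accessibility: uRu, uRv, vRv
Branch closes: s and ~s both at v.
All branches of the negation close; one closing branch shown above.

Valid in S4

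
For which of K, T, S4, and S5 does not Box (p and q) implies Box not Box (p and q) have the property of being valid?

S5-tableau for the negation not (not Box (p and q) implies Box not Box (p and q)):
1. not (not Box (p and q) implies Box not Box (p and q)), w0
2. not Box (p and q), w0
3. not Box not Box (p and q), w0
4. not (p and q), w1
5. not q, w1
6. Box (p and q), w2
7. p and q, w0
8. p, w0
9. q, w0
10. p and q, w1
11. p, w1
12. q, w1
Accessibility: w0Rw0, w0Rw1, w0Rw2, w1Rw0, w1Rw1, w1Rw2, w2Rw0, w2Rw1, w2Rw2
Branch closes: q and not q both at w1.
Every branch closes (one shown): valid in S5.
S4-tableau for the negation not (not Box (p and q) implies Box not Box (p and q)):
1. not (not Box (p and q) implies Box not Box (p and q)), w0
2. not Box (p and q), w0
3. not Box not Box (p and q), w0
4. not (p and q), w1
5. not q, w1
6. Box (p and q), w2
7. p and q, w2
8. p, w2
9. q, w2
Accessibility: w0Rw0, w0Rw1, w0Rw2, w1Rw1, w2Rw2
Complete open branch: countermodel on an S4-frame, so not valid in S4, nor in K, T (the same frame is also a K-frame and a T-frame).

S5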